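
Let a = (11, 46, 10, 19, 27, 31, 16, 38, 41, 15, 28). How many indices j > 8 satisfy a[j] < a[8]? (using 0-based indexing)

The element at index 8 is 41.
Elements after it: 15, 28
Those smaller than 41: 15, 28

2 such elements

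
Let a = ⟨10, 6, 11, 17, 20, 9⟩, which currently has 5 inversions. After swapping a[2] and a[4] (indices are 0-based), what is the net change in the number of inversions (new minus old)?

+3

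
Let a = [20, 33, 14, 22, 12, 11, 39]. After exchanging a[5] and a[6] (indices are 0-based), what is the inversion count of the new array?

Positions 5 and 6 hold 11 and 39; after swapping, the array is [20, 33, 14, 22, 12, 39, 11].
Element-by-element contributions:
20: 3
33: 4
14: 2
22: 2
12: 1
39: 1
11: 0
Sum: 3 + 4 + 2 + 2 + 1 + 1 + 0 = 13

There are 13 inversions.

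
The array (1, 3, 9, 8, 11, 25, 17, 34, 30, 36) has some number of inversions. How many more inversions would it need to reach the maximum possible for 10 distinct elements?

42

Maximum inversions for 10 distinct elements is C(10, 2) = 10·9/2 = 45.
Current inversions — for each element, count later smaller elements:
1: 0
3: 0
9: 1
8: 0
11: 0
25: 1
17: 0
34: 1
30: 0
36: 0
Current total: 0 + 0 + 1 + 0 + 0 + 1 + 0 + 1 + 0 + 0 = 3
Shortfall: 45 − 3 = 42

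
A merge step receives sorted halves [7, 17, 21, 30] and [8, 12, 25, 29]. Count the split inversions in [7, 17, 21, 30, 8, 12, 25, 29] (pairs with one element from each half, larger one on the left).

8 split inversions

For each element r of the right run, count left-run elements greater than r:
r = 8: 17, 21, 30 → 3
r = 12: 17, 21, 30 → 3
r = 25: 30 → 1
r = 29: 30 → 1
Cross-inversions: 3 + 3 + 1 + 1 = 8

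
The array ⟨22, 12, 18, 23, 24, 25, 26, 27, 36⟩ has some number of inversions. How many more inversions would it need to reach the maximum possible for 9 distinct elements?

34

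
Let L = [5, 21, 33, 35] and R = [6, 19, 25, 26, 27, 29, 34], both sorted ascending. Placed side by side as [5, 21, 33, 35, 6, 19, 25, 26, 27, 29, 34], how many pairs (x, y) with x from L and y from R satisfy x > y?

For each element r of the right run, count left-run elements greater than r:
r = 6: 21, 33, 35 → 3
r = 19: 21, 33, 35 → 3
r = 25: 33, 35 → 2
r = 26: 33, 35 → 2
r = 27: 33, 35 → 2
r = 29: 33, 35 → 2
r = 34: 35 → 1
Cross-inversions: 3 + 3 + 2 + 2 + 2 + 2 + 1 = 15

15 split inversions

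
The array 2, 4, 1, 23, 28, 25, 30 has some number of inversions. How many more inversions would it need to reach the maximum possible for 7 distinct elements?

18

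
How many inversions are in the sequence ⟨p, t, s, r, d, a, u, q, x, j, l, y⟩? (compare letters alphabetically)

Out-of-order pairs: 30

Element-by-element contributions:
p: 4
t: 7
s: 6
r: 5
d: 1
a: 0
u: 3
q: 2
x: 2
j: 0
l: 0
y: 0
Sum: 4 + 7 + 6 + 5 + 1 + 0 + 3 + 2 + 2 + 0 + 0 + 0 = 30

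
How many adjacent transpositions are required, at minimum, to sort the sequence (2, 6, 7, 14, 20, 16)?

The minimum number of adjacent swaps to sort an array equals its inversion count, since every such swap removes exactly one inversion.
Count inversions — for each element, later elements that are smaller:
2: none → 0
6: none → 0
7: none → 0
14: none → 0
20: 16 → 1
16: none → 0
Total inversions: 0 + 0 + 0 + 0 + 1 + 0 = 1

1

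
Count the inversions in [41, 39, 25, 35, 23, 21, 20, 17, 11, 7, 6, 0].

Sweep left to right; for each value list the smaller values that follow it:
41 → 39, 25, 35, 23, 21, 20, 17, 11, 7, 6, 0 → 11
39 → 25, 35, 23, 21, 20, 17, 11, 7, 6, 0 → 10
25 → 23, 21, 20, 17, 11, 7, 6, 0 → 8
35 → 23, 21, 20, 17, 11, 7, 6, 0 → 8
23 → 21, 20, 17, 11, 7, 6, 0 → 7
21 → 20, 17, 11, 7, 6, 0 → 6
20 → 17, 11, 7, 6, 0 → 5
17 → 11, 7, 6, 0 → 4
11 → 7, 6, 0 → 3
7 → 6, 0 → 2
6 → 0 → 1
0 → none → 0
Sum: 11 + 10 + 8 + 8 + 7 + 6 + 5 + 4 + 3 + 2 + 1 + 0 = 65

65 inversions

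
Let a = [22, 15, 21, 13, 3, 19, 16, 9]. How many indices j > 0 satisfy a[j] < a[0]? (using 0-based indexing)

7 such elements

The element at index 0 is 22.
Elements after it: 15, 21, 13, 3, 19, 16, 9
Those smaller than 22: 15, 21, 13, 3, 19, 16, 9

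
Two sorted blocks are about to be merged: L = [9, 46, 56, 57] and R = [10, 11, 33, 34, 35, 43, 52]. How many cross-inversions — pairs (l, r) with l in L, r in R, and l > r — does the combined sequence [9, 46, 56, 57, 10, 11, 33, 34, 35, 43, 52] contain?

20

Take each right-half value and tally the left-half values above it:
r = 10: 46, 56, 57 → 3
r = 11: 46, 56, 57 → 3
r = 33: 46, 56, 57 → 3
r = 34: 46, 56, 57 → 3
r = 35: 46, 56, 57 → 3
r = 43: 46, 56, 57 → 3
r = 52: 56, 57 → 2
Cross-inversions: 3 + 3 + 3 + 3 + 3 + 3 + 2 = 20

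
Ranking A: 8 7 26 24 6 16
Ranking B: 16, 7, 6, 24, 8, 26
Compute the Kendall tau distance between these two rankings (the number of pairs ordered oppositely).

Assign each item its position (1..6) in the first ordering, then rewrite the second ordering as that position sequence:
positions: 8→1, 7→2, 26→3, 24→4, 6→5, 16→6
second ordering as positions: [6, 2, 5, 4, 1, 3]
Discordant pairs = inversions in this position sequence.
6: 2, 5, 4, 1, 3 → 5
2: 1 → 1
5: 4, 1, 3 → 3
4: 1, 3 → 2
1: 0
3: 0
Total: 5 + 1 + 3 + 2 + 0 + 0 = 11

11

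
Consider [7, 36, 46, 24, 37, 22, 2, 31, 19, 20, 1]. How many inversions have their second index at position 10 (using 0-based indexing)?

10

The element at index 10 is 1.
Elements before it: 7, 36, 46, 24, 37, 22, 2, 31, 19, 20
Those larger than 1: 7, 36, 46, 24, 37, 22, 2, 31, 19, 20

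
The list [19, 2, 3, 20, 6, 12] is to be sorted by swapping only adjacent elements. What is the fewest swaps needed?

Adjacent swaps: 6

Minimum adjacent swaps = number of inversions (each swap of adjacent out-of-order elements removes one inversion and no swap can remove more).
Count inversions — for each element, later elements that are smaller:
19: 2, 3, 6, 12 → 4
2: none → 0
3: none → 0
20: 6, 12 → 2
6: none → 0
12: none → 0
Total inversions: 4 + 0 + 0 + 2 + 0 + 0 = 6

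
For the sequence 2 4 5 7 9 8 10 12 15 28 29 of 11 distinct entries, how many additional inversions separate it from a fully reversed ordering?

54 inversions short

Maximum inversions for 11 distinct elements is C(11, 2) = 11·10/2 = 55.
Current inversions — for each element, count later smaller elements:
2: 0
4: 0
5: 0
7: 0
9: 1
8: 0
10: 0
12: 0
15: 0
28: 0
29: 0
Current total: 0 + 0 + 0 + 0 + 1 + 0 + 0 + 0 + 0 + 0 + 0 = 1
Shortfall: 55 − 1 = 54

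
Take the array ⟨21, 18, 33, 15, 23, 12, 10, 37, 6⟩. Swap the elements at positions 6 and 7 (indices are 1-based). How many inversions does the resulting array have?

23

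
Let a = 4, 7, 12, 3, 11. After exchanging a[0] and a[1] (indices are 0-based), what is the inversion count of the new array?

5

Positions 0 and 1 hold 4 and 7; after swapping, the array is [7, 4, 12, 3, 11].
Count, for each position, how many later elements it exceeds:
7 → 4, 3 → 2
4 → 3 → 1
12 → 3, 11 → 2
3 → none → 0
11 → none → 0
Sum: 2 + 1 + 2 + 0 + 0 = 5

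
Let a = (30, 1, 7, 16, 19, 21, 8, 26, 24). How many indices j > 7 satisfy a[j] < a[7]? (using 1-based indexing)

0

The element at index 7 is 8.
Elements after it: 26, 24
None of them are smaller than 8.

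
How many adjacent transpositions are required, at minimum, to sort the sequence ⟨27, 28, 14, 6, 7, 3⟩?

13 swaps

The minimum number of adjacent swaps to sort an array equals its inversion count, since every such swap removes exactly one inversion.
Count inversions — for each element, later elements that are smaller:
27: 14, 6, 7, 3 → 4
28: 14, 6, 7, 3 → 4
14: 6, 7, 3 → 3
6: 3 → 1
7: 3 → 1
3: none → 0
Total inversions: 4 + 4 + 3 + 1 + 1 + 0 = 13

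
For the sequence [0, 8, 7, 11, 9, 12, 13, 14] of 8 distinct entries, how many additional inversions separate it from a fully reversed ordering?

26 inversions short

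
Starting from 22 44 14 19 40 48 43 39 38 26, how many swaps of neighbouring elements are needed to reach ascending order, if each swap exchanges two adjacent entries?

22

The minimum number of adjacent swaps to sort an array equals its inversion count, since every such swap removes exactly one inversion.
Count inversions — for each element, later elements that are smaller:
22: 14, 19 → 2
44: 14, 19, 40, 43, 39, 38, 26 → 7
14: none → 0
19: none → 0
40: 39, 38, 26 → 3
48: 43, 39, 38, 26 → 4
43: 39, 38, 26 → 3
39: 38, 26 → 2
38: 26 → 1
26: none → 0
Total inversions: 2 + 7 + 0 + 0 + 3 + 4 + 3 + 2 + 1 + 0 = 22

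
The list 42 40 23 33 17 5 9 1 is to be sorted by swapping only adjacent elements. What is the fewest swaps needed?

The minimum number of adjacent swaps to sort an array equals its inversion count, since every such swap removes exactly one inversion.
Count inversions — for each element, later elements that are smaller:
42: 40, 23, 33, 17, 5, 9, 1 → 7
40: 23, 33, 17, 5, 9, 1 → 6
23: 17, 5, 9, 1 → 4
33: 17, 5, 9, 1 → 4
17: 5, 9, 1 → 3
5: 1 → 1
9: 1 → 1
1: none → 0
Total inversions: 7 + 6 + 4 + 4 + 3 + 1 + 1 + 0 = 26

There are 26 swaps.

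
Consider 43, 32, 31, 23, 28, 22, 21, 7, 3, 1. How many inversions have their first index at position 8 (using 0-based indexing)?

The element at index 8 is 3.
Elements after it: 1
Those smaller than 3: 1

1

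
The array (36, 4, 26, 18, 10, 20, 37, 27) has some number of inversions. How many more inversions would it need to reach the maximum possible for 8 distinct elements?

17 inversions short

Maximum inversions for 8 distinct elements is C(8, 2) = 8·7/2 = 28.
Current inversions — for each element, count later smaller elements:
36: 6
4: 0
26: 3
18: 1
10: 0
20: 0
37: 1
27: 0
Current total: 6 + 0 + 3 + 1 + 0 + 0 + 1 + 0 = 11
Shortfall: 28 − 11 = 17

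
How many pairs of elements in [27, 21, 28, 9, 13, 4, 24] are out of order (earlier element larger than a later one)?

Element-by-element contributions:
27 → 21, 9, 13, 4, 24 → 5
21 → 9, 13, 4 → 3
28 → 9, 13, 4, 24 → 4
9 → 4 → 1
13 → 4 → 1
4 → none → 0
24 → none → 0
Sum: 5 + 3 + 4 + 1 + 1 + 0 + 0 = 14

14 inversions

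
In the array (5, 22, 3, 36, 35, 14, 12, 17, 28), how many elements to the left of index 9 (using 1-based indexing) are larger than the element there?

The element at index 9 is 28.
Elements before it: 5, 22, 3, 36, 35, 14, 12, 17
Those larger than 28: 36, 35

2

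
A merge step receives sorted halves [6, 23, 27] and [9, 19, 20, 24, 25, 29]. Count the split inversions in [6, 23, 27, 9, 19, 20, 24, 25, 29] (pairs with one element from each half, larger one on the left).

8 split inversions

Take each right-half value and tally the left-half values above it:
r = 9: 23, 27 → 2
r = 19: 23, 27 → 2
r = 20: 23, 27 → 2
r = 24: 27 → 1
r = 25: 27 → 1
r = 29: none → 0
Cross-inversions: 2 + 2 + 2 + 1 + 1 + 0 = 8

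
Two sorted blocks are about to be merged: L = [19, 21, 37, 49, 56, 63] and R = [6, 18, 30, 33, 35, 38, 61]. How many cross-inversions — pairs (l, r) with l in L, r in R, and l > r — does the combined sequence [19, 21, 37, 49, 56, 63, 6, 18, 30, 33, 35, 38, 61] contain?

28 cross-inversions

Take each right-half value and tally the left-half values above it:
r = 6: 19, 21, 37, 49, 56, 63 → 6
r = 18: 19, 21, 37, 49, 56, 63 → 6
r = 30: 37, 49, 56, 63 → 4
r = 33: 37, 49, 56, 63 → 4
r = 35: 37, 49, 56, 63 → 4
r = 38: 49, 56, 63 → 3
r = 61: 63 → 1
Cross-inversions: 6 + 6 + 4 + 4 + 4 + 3 + 1 = 28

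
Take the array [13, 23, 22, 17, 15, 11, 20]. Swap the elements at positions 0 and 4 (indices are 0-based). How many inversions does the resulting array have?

14

Positions 0 and 4 hold 13 and 15; after swapping, the array is [15, 23, 22, 17, 13, 11, 20].
For each element, count later entries that are smaller:
15: 2
23: 5
22: 4
17: 2
13: 1
11: 0
20: 0
Sum: 2 + 5 + 4 + 2 + 1 + 0 + 0 = 14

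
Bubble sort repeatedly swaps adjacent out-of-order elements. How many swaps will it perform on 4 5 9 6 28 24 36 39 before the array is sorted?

Adjacent swaps: 2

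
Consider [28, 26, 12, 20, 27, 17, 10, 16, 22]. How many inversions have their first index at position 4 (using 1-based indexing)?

3

The element at index 4 is 20.
Elements after it: 27, 17, 10, 16, 22
Those smaller than 20: 17, 10, 16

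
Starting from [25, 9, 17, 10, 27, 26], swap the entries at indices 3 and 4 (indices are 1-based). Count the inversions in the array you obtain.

Positions 3 and 4 hold 17 and 10; after swapping, the array is [25, 9, 10, 17, 27, 26].
Element-by-element contributions:
25: 3
9: 0
10: 0
17: 0
27: 1
26: 0
Sum: 3 + 0 + 0 + 0 + 1 + 0 = 4

4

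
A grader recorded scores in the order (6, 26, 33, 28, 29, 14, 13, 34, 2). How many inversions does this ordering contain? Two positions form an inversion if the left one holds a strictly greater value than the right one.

Inversions: 19

For each element, count later entries that are smaller:
6 → 2 → 1
26 → 14, 13, 2 → 3
33 → 28, 29, 14, 13, 2 → 5
28 → 14, 13, 2 → 3
29 → 14, 13, 2 → 3
14 → 13, 2 → 2
13 → 2 → 1
34 → 2 → 1
2 → none → 0
Sum: 1 + 3 + 5 + 3 + 3 + 2 + 1 + 1 + 0 = 19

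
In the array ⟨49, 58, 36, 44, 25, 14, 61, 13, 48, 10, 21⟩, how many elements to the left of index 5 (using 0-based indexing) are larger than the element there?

5

The element at index 5 is 14.
Elements before it: 49, 58, 36, 44, 25
Those larger than 14: 49, 58, 36, 44, 25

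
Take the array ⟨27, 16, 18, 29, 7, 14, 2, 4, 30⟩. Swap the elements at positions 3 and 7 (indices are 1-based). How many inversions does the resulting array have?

Positions 3 and 7 hold 18 and 2; after swapping, the array is [27, 16, 2, 29, 7, 14, 18, 4, 30].
For each element, count later entries that are smaller:
27 → 16, 2, 7, 14, 18, 4 → 6
16 → 2, 7, 14, 4 → 4
2 → none → 0
29 → 7, 14, 18, 4 → 4
7 → 4 → 1
14 → 4 → 1
18 → 4 → 1
4 → none → 0
30 → none → 0
Sum: 6 + 4 + 0 + 4 + 1 + 1 + 1 + 0 + 0 = 17

There are 17 inversions.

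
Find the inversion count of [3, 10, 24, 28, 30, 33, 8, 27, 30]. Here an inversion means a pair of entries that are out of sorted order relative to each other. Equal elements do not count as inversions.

Sweep left to right; for each value list the smaller values that follow it:
3 → none → 0
10 → 8 → 1
24 → 8 → 1
28 → 8, 27 → 2
30 → 8, 27 → 2
33 → 8, 27, 30 → 3
8 → none → 0
27 → none → 0
30 → none → 0
Sum: 0 + 1 + 1 + 2 + 2 + 3 + 0 + 0 + 0 = 9

Inversions: 9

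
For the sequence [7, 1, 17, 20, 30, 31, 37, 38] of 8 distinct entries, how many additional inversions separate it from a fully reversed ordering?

27 inversions short

Maximum inversions for 8 distinct elements is C(8, 2) = 8·7/2 = 28.
Current inversions — for each element, count later smaller elements:
7: 1
1: 0
17: 0
20: 0
30: 0
31: 0
37: 0
38: 0
Current total: 1 + 0 + 0 + 0 + 0 + 0 + 0 + 0 = 1
Shortfall: 28 − 1 = 27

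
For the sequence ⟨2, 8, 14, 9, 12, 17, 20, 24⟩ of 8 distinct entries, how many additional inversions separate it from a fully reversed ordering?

26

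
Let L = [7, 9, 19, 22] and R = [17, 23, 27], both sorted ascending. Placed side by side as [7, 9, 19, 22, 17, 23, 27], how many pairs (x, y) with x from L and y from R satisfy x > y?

Count, for every r in R, how many entries of L exceed r:
r = 17: 19, 22 → 2
r = 23: none → 0
r = 27: none → 0
Cross-inversions: 2 + 0 + 0 = 2

Cross-inversions: 2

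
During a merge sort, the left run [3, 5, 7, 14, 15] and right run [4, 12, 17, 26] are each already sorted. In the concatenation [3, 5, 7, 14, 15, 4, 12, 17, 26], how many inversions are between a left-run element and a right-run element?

Count, for every r in R, how many entries of L exceed r:
r = 4: 5, 7, 14, 15 → 4
r = 12: 14, 15 → 2
r = 17: none → 0
r = 26: none → 0
Cross-inversions: 4 + 2 + 0 + 0 = 6

There are 6 split inversions.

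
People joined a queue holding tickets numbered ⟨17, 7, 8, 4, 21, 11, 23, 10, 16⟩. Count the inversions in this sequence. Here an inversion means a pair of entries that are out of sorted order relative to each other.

Count, for each position, how many later elements it exceeds:
17: 6
7: 1
8: 1
4: 0
21: 3
11: 1
23: 2
10: 0
16: 0
Sum: 6 + 1 + 1 + 0 + 3 + 1 + 2 + 0 + 0 = 14

14 out-of-order pairs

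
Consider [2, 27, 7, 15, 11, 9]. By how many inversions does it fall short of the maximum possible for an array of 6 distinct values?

Maximum inversions for 6 distinct elements is C(6, 2) = 6·5/2 = 15.
Current inversions — for each element, count later smaller elements:
2: 0
27: 4
7: 0
15: 2
11: 1
9: 0
Current total: 0 + 4 + 0 + 2 + 1 + 0 = 7
Shortfall: 15 − 7 = 8

8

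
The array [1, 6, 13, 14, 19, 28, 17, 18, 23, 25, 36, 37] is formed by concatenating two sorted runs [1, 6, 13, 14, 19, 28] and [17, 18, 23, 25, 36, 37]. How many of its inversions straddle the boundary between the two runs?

Cross-inversions: 6

For each element r of the right run, count left-run elements greater than r:
r = 17: 19, 28 → 2
r = 18: 19, 28 → 2
r = 23: 28 → 1
r = 25: 28 → 1
r = 36: none → 0
r = 37: none → 0
Cross-inversions: 2 + 2 + 1 + 1 + 0 + 0 = 6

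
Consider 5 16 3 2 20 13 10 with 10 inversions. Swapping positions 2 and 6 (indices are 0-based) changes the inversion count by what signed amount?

+1

Positions 2 and 6 hold 3 and 10; after swapping, the array is [5, 16, 10, 2, 20, 13, 3].
Element-by-element contributions:
5 → 2, 3 → 2
16 → 10, 2, 13, 3 → 4
10 → 2, 3 → 2
2 → none → 0
20 → 13, 3 → 2
13 → 3 → 1
3 → none → 0
Sum: 2 + 4 + 2 + 0 + 2 + 1 + 0 = 11
Change: 11 − 10 = +1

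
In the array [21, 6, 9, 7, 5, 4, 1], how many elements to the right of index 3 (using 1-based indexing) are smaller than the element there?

4

The element at index 3 is 9.
Elements after it: 7, 5, 4, 1
Those smaller than 9: 7, 5, 4, 1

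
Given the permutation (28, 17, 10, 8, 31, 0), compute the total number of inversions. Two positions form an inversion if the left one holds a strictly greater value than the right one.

11

Element-by-element contributions:
28: 4
17: 3
10: 2
8: 1
31: 1
0: 0
Sum: 4 + 3 + 2 + 1 + 1 + 0 = 11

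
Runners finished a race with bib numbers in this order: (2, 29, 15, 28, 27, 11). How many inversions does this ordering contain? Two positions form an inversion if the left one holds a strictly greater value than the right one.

8

Inversion pairs (indices are 0-based):
(1,2): 29 > 15
(1,3): 29 > 28
(1,4): 29 > 27
(1,5): 29 > 11
(2,5): 15 > 11
(3,4): 28 > 27
(3,5): 28 > 11
(4,5): 27 > 11
That's 8 pairs.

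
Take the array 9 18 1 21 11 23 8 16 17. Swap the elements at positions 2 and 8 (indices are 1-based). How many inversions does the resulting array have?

Positions 2 and 8 hold 18 and 16; after swapping, the array is [9, 16, 1, 21, 11, 23, 8, 18, 17].
Element-by-element contributions:
9 → 1, 8 → 2
16 → 1, 11, 8 → 3
1 → none → 0
21 → 11, 8, 18, 17 → 4
11 → 8 → 1
23 → 8, 18, 17 → 3
8 → none → 0
18 → 17 → 1
17 → none → 0
Sum: 2 + 3 + 0 + 4 + 1 + 3 + 0 + 1 + 0 = 14

14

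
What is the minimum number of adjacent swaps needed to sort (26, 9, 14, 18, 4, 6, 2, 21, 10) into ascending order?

There are 22 swaps.

The minimum number of adjacent swaps to sort an array equals its inversion count, since every such swap removes exactly one inversion.
Count inversions — for each element, later elements that are smaller:
26: 9, 14, 18, 4, 6, 2, 21, 10 → 8
9: 4, 6, 2 → 3
14: 4, 6, 2, 10 → 4
18: 4, 6, 2, 10 → 4
4: 2 → 1
6: 2 → 1
2: none → 0
21: 10 → 1
10: none → 0
Total inversions: 8 + 3 + 4 + 4 + 1 + 1 + 0 + 1 + 0 = 22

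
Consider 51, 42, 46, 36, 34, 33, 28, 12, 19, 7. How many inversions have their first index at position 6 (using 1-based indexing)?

The element at index 6 is 33.
Elements after it: 28, 12, 19, 7
Those smaller than 33: 28, 12, 19, 7

4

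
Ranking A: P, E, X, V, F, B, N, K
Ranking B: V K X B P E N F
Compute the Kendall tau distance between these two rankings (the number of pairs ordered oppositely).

15 discordant pairs

Assign each item its position (1..8) in the first ordering, then rewrite the second ordering as that position sequence:
positions: P→1, E→2, X→3, V→4, F→5, B→6, N→7, K→8
second ordering as positions: [4, 8, 3, 6, 1, 2, 7, 5]
Discordant pairs = inversions in this position sequence.
4: 3, 1, 2 → 3
8: 3, 6, 1, 2, 7, 5 → 6
3: 1, 2 → 2
6: 1, 2, 5 → 3
1: 0
2: 0
7: 5 → 1
5: 0
Total: 3 + 6 + 2 + 3 + 0 + 0 + 1 + 0 = 15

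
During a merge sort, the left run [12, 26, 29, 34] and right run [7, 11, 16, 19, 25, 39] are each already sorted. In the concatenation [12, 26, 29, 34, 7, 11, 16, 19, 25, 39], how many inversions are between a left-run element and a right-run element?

17 split inversions

Count, for every r in R, how many entries of L exceed r:
r = 7: 12, 26, 29, 34 → 4
r = 11: 12, 26, 29, 34 → 4
r = 16: 26, 29, 34 → 3
r = 19: 26, 29, 34 → 3
r = 25: 26, 29, 34 → 3
r = 39: none → 0
Cross-inversions: 4 + 4 + 3 + 3 + 3 + 0 = 17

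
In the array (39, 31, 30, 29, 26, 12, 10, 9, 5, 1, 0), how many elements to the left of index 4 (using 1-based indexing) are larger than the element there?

The element at index 4 is 29.
Elements before it: 39, 31, 30
Those larger than 29: 39, 31, 30

3 such elements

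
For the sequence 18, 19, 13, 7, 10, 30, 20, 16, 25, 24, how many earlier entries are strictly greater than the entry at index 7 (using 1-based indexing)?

The element at index 7 is 20.
Elements before it: 18, 19, 13, 7, 10, 30
Those larger than 20: 30

1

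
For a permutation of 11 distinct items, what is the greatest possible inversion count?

55 inversions

A reversed (strictly descending) arrangement makes every pair an inversion, giving C(11, 2) inversions.
C(11, 2) = 11·10/2 = 55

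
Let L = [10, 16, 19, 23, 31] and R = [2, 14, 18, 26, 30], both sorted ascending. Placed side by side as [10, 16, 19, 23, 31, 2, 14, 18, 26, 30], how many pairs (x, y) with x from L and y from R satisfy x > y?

For each element r of the right run, count left-run elements greater than r:
r = 2: 10, 16, 19, 23, 31 → 5
r = 14: 16, 19, 23, 31 → 4
r = 18: 19, 23, 31 → 3
r = 26: 31 → 1
r = 30: 31 → 1
Cross-inversions: 5 + 4 + 3 + 1 + 1 = 14

14 cross-inversions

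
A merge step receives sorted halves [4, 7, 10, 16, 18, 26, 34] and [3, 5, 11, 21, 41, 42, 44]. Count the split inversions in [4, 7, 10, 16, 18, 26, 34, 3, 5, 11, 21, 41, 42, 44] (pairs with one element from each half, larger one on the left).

Count, for every r in R, how many entries of L exceed r:
r = 3: 4, 7, 10, 16, 18, 26, 34 → 7
r = 5: 7, 10, 16, 18, 26, 34 → 6
r = 11: 16, 18, 26, 34 → 4
r = 21: 26, 34 → 2
r = 41: none → 0
r = 42: none → 0
r = 44: none → 0
Cross-inversions: 7 + 6 + 4 + 2 + 0 + 0 + 0 = 19

19 split inversions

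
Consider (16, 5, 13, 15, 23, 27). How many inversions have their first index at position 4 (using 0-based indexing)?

0

The element at index 4 is 23.
Elements after it: 27
None of them are smaller than 23.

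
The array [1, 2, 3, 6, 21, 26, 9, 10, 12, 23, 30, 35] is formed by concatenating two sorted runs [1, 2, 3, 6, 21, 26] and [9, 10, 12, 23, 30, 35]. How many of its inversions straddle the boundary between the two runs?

For each element r of the right run, count left-run elements greater than r:
r = 9: 21, 26 → 2
r = 10: 21, 26 → 2
r = 12: 21, 26 → 2
r = 23: 26 → 1
r = 30: none → 0
r = 35: none → 0
Cross-inversions: 2 + 2 + 2 + 1 + 0 + 0 = 7

7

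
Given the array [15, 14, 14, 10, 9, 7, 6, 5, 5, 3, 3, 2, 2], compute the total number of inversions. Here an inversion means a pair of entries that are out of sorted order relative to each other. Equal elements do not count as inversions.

74

For each element, count later entries that are smaller:
15: 12
14: 10
14: 10
10: 9
9: 8
7: 7
6: 6
5: 4
5: 4
3: 2
3: 2
2: 0
2: 0
Sum: 12 + 10 + 10 + 9 + 8 + 7 + 6 + 4 + 4 + 2 + 2 + 0 + 0 = 74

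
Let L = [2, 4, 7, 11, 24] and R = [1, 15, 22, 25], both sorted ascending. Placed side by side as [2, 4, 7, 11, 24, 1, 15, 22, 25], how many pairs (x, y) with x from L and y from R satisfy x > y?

7 cross-inversions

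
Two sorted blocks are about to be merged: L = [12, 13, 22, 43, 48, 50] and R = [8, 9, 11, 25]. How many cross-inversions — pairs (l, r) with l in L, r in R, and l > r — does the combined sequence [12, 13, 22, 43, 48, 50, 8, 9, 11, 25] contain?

Count, for every r in R, how many entries of L exceed r:
r = 8: 12, 13, 22, 43, 48, 50 → 6
r = 9: 12, 13, 22, 43, 48, 50 → 6
r = 11: 12, 13, 22, 43, 48, 50 → 6
r = 25: 43, 48, 50 → 3
Cross-inversions: 6 + 6 + 6 + 3 = 21

21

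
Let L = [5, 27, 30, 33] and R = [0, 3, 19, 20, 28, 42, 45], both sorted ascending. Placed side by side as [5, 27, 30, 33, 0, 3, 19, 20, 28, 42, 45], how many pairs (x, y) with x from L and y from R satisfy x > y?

Take each right-half value and tally the left-half values above it:
r = 0: 5, 27, 30, 33 → 4
r = 3: 5, 27, 30, 33 → 4
r = 19: 27, 30, 33 → 3
r = 20: 27, 30, 33 → 3
r = 28: 30, 33 → 2
r = 42: none → 0
r = 45: none → 0
Cross-inversions: 4 + 4 + 3 + 3 + 2 + 0 + 0 = 16

16 cross-inversions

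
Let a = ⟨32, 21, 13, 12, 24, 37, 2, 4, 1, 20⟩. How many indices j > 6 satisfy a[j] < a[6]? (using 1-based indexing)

4

The element at index 6 is 37.
Elements after it: 2, 4, 1, 20
Those smaller than 37: 2, 4, 1, 20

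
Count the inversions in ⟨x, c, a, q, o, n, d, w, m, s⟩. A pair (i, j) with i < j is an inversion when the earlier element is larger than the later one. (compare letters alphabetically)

Element-by-element contributions:
x → c, a, q, o, n, d, w, m, s → 9
c → a → 1
a → none → 0
q → o, n, d, m → 4
o → n, d, m → 3
n → d, m → 2
d → none → 0
w → m, s → 2
m → none → 0
s → none → 0
Sum: 9 + 1 + 0 + 4 + 3 + 2 + 0 + 2 + 0 + 0 = 21

21 inversions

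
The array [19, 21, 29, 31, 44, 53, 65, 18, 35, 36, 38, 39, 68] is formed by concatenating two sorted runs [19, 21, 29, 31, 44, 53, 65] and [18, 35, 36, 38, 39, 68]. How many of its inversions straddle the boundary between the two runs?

19

For each element r of the right run, count left-run elements greater than r:
r = 18: 19, 21, 29, 31, 44, 53, 65 → 7
r = 35: 44, 53, 65 → 3
r = 36: 44, 53, 65 → 3
r = 38: 44, 53, 65 → 3
r = 39: 44, 53, 65 → 3
r = 68: none → 0
Cross-inversions: 7 + 3 + 3 + 3 + 3 + 0 = 19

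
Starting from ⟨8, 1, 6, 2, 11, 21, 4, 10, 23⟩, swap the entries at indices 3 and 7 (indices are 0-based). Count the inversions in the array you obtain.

Positions 3 and 7 hold 2 and 10; after swapping, the array is [8, 1, 6, 10, 11, 21, 4, 2, 23].
Count, for each position, how many later elements it exceeds:
8 → 1, 6, 4, 2 → 4
1 → none → 0
6 → 4, 2 → 2
10 → 4, 2 → 2
11 → 4, 2 → 2
21 → 4, 2 → 2
4 → 2 → 1
2 → none → 0
23 → none → 0
Sum: 4 + 0 + 2 + 2 + 2 + 2 + 1 + 0 + 0 = 13

Inversions: 13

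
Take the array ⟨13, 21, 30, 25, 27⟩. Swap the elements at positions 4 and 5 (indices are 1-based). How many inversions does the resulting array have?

Positions 4 and 5 hold 25 and 27; after swapping, the array is [13, 21, 30, 27, 25].
Sweep left to right; for each value list the smaller values that follow it:
13: 0
21: 0
30: 2
27: 1
25: 0
Sum: 0 + 0 + 2 + 1 + 0 = 3

3 inversions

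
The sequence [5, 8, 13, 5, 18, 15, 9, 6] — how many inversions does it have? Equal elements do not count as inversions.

Count, for each position, how many later elements it exceeds:
5 → none → 0
8 → 5, 6 → 2
13 → 5, 9, 6 → 3
5 → none → 0
18 → 15, 9, 6 → 3
15 → 9, 6 → 2
9 → 6 → 1
6 → none → 0
Sum: 0 + 2 + 3 + 0 + 3 + 2 + 1 + 0 = 11

11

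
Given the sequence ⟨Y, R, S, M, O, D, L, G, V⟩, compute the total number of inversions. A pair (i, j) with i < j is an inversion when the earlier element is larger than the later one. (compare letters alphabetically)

25

Sweep left to right; for each value list the smaller values that follow it:
Y → R, S, M, O, D, L, G, V → 8
R → M, O, D, L, G → 5
S → M, O, D, L, G → 5
M → D, L, G → 3
O → D, L, G → 3
D → none → 0
L → G → 1
G → none → 0
V → none → 0
Sum: 8 + 5 + 5 + 3 + 3 + 0 + 1 + 0 + 0 = 25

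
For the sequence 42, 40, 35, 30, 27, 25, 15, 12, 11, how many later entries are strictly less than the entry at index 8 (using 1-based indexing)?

1

The element at index 8 is 12.
Elements after it: 11
Those smaller than 12: 11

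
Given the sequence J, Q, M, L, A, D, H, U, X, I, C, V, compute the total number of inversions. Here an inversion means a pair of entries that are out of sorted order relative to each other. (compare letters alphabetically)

Count, for each position, how many later elements it exceeds:
J: 5
Q: 7
M: 6
L: 5
A: 0
D: 1
H: 1
U: 2
X: 3
I: 1
C: 0
V: 0
Sum: 5 + 7 + 6 + 5 + 0 + 1 + 1 + 2 + 3 + 1 + 0 + 0 = 31

31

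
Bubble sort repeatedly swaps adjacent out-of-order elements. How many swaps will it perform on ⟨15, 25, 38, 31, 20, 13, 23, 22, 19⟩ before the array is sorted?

There are 22 swaps.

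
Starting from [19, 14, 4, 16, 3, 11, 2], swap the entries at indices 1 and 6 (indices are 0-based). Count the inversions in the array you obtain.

Positions 1 and 6 hold 14 and 2; after swapping, the array is [19, 2, 4, 16, 3, 11, 14].
Element-by-element contributions:
19 → 2, 4, 16, 3, 11, 14 → 6
2 → none → 0
4 → 3 → 1
16 → 3, 11, 14 → 3
3 → none → 0
11 → none → 0
14 → none → 0
Sum: 6 + 0 + 1 + 3 + 0 + 0 + 0 = 10

10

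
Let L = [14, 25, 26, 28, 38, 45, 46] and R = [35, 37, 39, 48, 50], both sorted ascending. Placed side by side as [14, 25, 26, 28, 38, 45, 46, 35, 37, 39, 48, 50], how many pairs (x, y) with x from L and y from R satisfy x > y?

For each element r of the right run, count left-run elements greater than r:
r = 35: 38, 45, 46 → 3
r = 37: 38, 45, 46 → 3
r = 39: 45, 46 → 2
r = 48: none → 0
r = 50: none → 0
Cross-inversions: 3 + 3 + 2 + 0 + 0 = 8

8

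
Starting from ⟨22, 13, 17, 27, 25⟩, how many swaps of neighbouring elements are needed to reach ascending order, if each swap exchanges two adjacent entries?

Adjacent swaps: 3

The minimum number of adjacent swaps to sort an array equals its inversion count, since every such swap removes exactly one inversion.
Count inversions — for each element, later elements that are smaller:
22: 13, 17 → 2
13: none → 0
17: none → 0
27: 25 → 1
25: none → 0
Total inversions: 2 + 0 + 0 + 1 + 0 = 3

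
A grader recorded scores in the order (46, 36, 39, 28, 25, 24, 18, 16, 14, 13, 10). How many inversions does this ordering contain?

There are 54 out-of-order pairs.

Count, for each position, how many later elements it exceeds:
46 → 36, 39, 28, 25, 24, 18, 16, 14, 13, 10 → 10
36 → 28, 25, 24, 18, 16, 14, 13, 10 → 8
39 → 28, 25, 24, 18, 16, 14, 13, 10 → 8
28 → 25, 24, 18, 16, 14, 13, 10 → 7
25 → 24, 18, 16, 14, 13, 10 → 6
24 → 18, 16, 14, 13, 10 → 5
18 → 16, 14, 13, 10 → 4
16 → 14, 13, 10 → 3
14 → 13, 10 → 2
13 → 10 → 1
10 → none → 0
Sum: 10 + 8 + 8 + 7 + 6 + 5 + 4 + 3 + 2 + 1 + 0 = 54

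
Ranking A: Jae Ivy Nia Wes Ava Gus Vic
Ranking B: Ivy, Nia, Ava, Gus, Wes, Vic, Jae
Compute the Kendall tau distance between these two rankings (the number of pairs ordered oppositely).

Assign each item its position (1..7) in the first ordering, then rewrite the second ordering as that position sequence:
positions: Jae→1, Ivy→2, Nia→3, Wes→4, Ava→5, Gus→6, Vic→7
second ordering as positions: [2, 3, 5, 6, 4, 7, 1]
Discordant pairs = inversions in this position sequence.
2: 1 → 1
3: 1 → 1
5: 4, 1 → 2
6: 4, 1 → 2
4: 1 → 1
7: 1 → 1
1: 0
Total: 1 + 1 + 2 + 2 + 1 + 1 + 0 = 8

8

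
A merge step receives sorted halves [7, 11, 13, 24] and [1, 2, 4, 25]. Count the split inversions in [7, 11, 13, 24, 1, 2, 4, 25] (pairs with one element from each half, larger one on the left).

12

Take each right-half value and tally the left-half values above it:
r = 1: 7, 11, 13, 24 → 4
r = 2: 7, 11, 13, 24 → 4
r = 4: 7, 11, 13, 24 → 4
r = 25: none → 0
Cross-inversions: 4 + 4 + 4 + 0 = 12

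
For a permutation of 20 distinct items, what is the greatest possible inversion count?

190

The maximum occurs when the array is in strictly decreasing order: every one of the C(20, 2) pairs is inverted.
C(20, 2) = 20·19/2 = 190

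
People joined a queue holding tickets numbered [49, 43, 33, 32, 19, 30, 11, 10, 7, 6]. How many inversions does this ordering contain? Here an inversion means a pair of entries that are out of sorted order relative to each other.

Count, for each position, how many later elements it exceeds:
49 → 43, 33, 32, 19, 30, 11, 10, 7, 6 → 9
43 → 33, 32, 19, 30, 11, 10, 7, 6 → 8
33 → 32, 19, 30, 11, 10, 7, 6 → 7
32 → 19, 30, 11, 10, 7, 6 → 6
19 → 11, 10, 7, 6 → 4
30 → 11, 10, 7, 6 → 4
11 → 10, 7, 6 → 3
10 → 7, 6 → 2
7 → 6 → 1
6 → none → 0
Sum: 9 + 8 + 7 + 6 + 4 + 4 + 3 + 2 + 1 + 0 = 44

44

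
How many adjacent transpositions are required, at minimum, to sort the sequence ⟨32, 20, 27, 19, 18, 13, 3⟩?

Minimum adjacent swaps = number of inversions (each swap of adjacent out-of-order elements removes one inversion and no swap can remove more).
Count inversions — for each element, later elements that are smaller:
32: 20, 27, 19, 18, 13, 3 → 6
20: 19, 18, 13, 3 → 4
27: 19, 18, 13, 3 → 4
19: 18, 13, 3 → 3
18: 13, 3 → 2
13: 3 → 1
3: none → 0
Total inversions: 6 + 4 + 4 + 3 + 2 + 1 + 0 = 20

20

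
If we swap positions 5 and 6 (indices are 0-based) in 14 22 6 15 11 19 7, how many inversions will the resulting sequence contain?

11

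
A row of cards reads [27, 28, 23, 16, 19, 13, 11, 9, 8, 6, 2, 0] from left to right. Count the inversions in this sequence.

Element-by-element contributions:
27 → 23, 16, 19, 13, 11, 9, 8, 6, 2, 0 → 10
28 → 23, 16, 19, 13, 11, 9, 8, 6, 2, 0 → 10
23 → 16, 19, 13, 11, 9, 8, 6, 2, 0 → 9
16 → 13, 11, 9, 8, 6, 2, 0 → 7
19 → 13, 11, 9, 8, 6, 2, 0 → 7
13 → 11, 9, 8, 6, 2, 0 → 6
11 → 9, 8, 6, 2, 0 → 5
9 → 8, 6, 2, 0 → 4
8 → 6, 2, 0 → 3
6 → 2, 0 → 2
2 → 0 → 1
0 → none → 0
Sum: 10 + 10 + 9 + 7 + 7 + 6 + 5 + 4 + 3 + 2 + 1 + 0 = 64

64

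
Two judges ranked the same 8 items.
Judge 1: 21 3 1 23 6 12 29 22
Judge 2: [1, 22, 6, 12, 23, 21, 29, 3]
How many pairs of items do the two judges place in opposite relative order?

Assign each item its position (1..8) in the first ordering, then rewrite the second ordering as that position sequence:
positions: 21→1, 3→2, 1→3, 23→4, 6→5, 12→6, 29→7, 22→8
second ordering as positions: [3, 8, 5, 6, 4, 1, 7, 2]
Discordant pairs = inversions in this position sequence.
3: 1, 2 → 2
8: 5, 6, 4, 1, 7, 2 → 6
5: 4, 1, 2 → 3
6: 4, 1, 2 → 3
4: 1, 2 → 2
1: 0
7: 2 → 1
2: 0
Total: 2 + 6 + 3 + 3 + 2 + 0 + 1 + 0 = 17

17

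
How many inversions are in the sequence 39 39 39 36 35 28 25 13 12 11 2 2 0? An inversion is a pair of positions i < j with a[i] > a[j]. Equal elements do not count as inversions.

74 inversions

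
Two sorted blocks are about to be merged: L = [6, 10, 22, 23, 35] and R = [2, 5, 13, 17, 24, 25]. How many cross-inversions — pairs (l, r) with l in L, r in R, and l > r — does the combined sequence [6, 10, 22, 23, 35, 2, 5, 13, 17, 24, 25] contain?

18 split inversions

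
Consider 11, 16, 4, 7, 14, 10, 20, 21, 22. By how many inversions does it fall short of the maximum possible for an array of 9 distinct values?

Maximum inversions for 9 distinct elements is C(9, 2) = 9·8/2 = 36.
Current inversions — for each element, count later smaller elements:
11: 3
16: 4
4: 0
7: 0
14: 1
10: 0
20: 0
21: 0
22: 0
Current total: 3 + 4 + 0 + 0 + 1 + 0 + 0 + 0 + 0 = 8
Shortfall: 36 − 8 = 28

28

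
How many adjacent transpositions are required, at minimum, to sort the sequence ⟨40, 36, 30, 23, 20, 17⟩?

Swaps: 15

Minimum adjacent swaps = number of inversions (each swap of adjacent out-of-order elements removes one inversion and no swap can remove more).
Count inversions — for each element, later elements that are smaller:
40: 36, 30, 23, 20, 17 → 5
36: 30, 23, 20, 17 → 4
30: 23, 20, 17 → 3
23: 20, 17 → 2
20: 17 → 1
17: none → 0
Total inversions: 5 + 4 + 3 + 2 + 1 + 0 = 15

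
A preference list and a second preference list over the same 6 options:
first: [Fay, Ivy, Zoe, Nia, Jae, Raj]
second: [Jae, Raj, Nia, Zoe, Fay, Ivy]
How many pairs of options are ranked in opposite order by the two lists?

13

Assign each item its position (1..6) in the first ordering, then rewrite the second ordering as that position sequence:
positions: Fay→1, Ivy→2, Zoe→3, Nia→4, Jae→5, Raj→6
second ordering as positions: [5, 6, 4, 3, 1, 2]
Discordant pairs = inversions in this position sequence.
5: 4, 3, 1, 2 → 4
6: 4, 3, 1, 2 → 4
4: 3, 1, 2 → 3
3: 1, 2 → 2
1: 0
2: 0
Total: 4 + 4 + 3 + 2 + 0 + 0 = 13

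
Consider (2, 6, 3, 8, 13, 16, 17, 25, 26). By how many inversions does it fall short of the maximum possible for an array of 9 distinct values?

35

Maximum inversions for 9 distinct elements is C(9, 2) = 9·8/2 = 36.
Current inversions — for each element, count later smaller elements:
2: 0
6: 1
3: 0
8: 0
13: 0
16: 0
17: 0
25: 0
26: 0
Current total: 0 + 1 + 0 + 0 + 0 + 0 + 0 + 0 + 0 = 1
Shortfall: 36 − 1 = 35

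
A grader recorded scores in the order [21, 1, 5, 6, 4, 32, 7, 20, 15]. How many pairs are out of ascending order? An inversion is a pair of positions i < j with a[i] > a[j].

Count, for each position, how many later elements it exceeds:
21 → 1, 5, 6, 4, 7, 20, 15 → 7
1 → none → 0
5 → 4 → 1
6 → 4 → 1
4 → none → 0
32 → 7, 20, 15 → 3
7 → none → 0
20 → 15 → 1
15 → none → 0
Sum: 7 + 0 + 1 + 1 + 0 + 3 + 0 + 1 + 0 = 13

13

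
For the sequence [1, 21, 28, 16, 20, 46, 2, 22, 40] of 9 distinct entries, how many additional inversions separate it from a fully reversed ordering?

24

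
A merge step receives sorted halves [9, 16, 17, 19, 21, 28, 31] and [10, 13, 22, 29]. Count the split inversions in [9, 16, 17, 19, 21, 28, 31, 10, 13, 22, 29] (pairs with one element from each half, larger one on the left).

15

Count, for every r in R, how many entries of L exceed r:
r = 10: 16, 17, 19, 21, 28, 31 → 6
r = 13: 16, 17, 19, 21, 28, 31 → 6
r = 22: 28, 31 → 2
r = 29: 31 → 1
Cross-inversions: 6 + 6 + 2 + 1 = 15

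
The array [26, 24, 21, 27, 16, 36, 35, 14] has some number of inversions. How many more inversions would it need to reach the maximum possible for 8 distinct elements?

Maximum inversions for 8 distinct elements is C(8, 2) = 8·7/2 = 28.
Current inversions — for each element, count later smaller elements:
26: 4
24: 3
21: 2
27: 2
16: 1
36: 2
35: 1
14: 0
Current total: 4 + 3 + 2 + 2 + 1 + 2 + 1 + 0 = 15
Shortfall: 28 − 15 = 13

13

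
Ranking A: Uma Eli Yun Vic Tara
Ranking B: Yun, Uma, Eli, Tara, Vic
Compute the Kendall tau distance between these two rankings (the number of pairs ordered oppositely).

Assign each item its position (1..5) in the first ordering, then rewrite the second ordering as that position sequence:
positions: Uma→1, Eli→2, Yun→3, Vic→4, Tara→5
second ordering as positions: [3, 1, 2, 5, 4]
Discordant pairs = inversions in this position sequence.
3: 1, 2 → 2
1: 0
2: 0
5: 4 → 1
4: 0
Total: 2 + 0 + 0 + 1 + 0 = 3

3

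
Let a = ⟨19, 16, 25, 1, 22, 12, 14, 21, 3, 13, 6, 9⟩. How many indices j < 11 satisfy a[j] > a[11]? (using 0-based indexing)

8

The element at index 11 is 9.
Elements before it: 19, 16, 25, 1, 22, 12, 14, 21, 3, 13, 6
Those larger than 9: 19, 16, 25, 22, 12, 14, 21, 13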